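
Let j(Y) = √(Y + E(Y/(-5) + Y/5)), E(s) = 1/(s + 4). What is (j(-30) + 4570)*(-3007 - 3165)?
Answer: -28206040 - 3086*I*√119 ≈ -2.8206e+7 - 33664.0*I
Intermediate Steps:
E(s) = 1/(4 + s)
j(Y) = √(¼ + Y) (j(Y) = √(Y + 1/(4 + (Y/(-5) + Y/5))) = √(Y + 1/(4 + (Y*(-⅕) + Y*(⅕)))) = √(Y + 1/(4 + (-Y/5 + Y/5))) = √(Y + 1/(4 + 0)) = √(Y + 1/4) = √(Y + ¼) = √(¼ + Y))
(j(-30) + 4570)*(-3007 - 3165) = (√(1 + 4*(-30))/2 + 4570)*(-3007 - 3165) = (√(1 - 120)/2 + 4570)*(-6172) = (√(-119)/2 + 4570)*(-6172) = ((I*√119)/2 + 4570)*(-6172) = (I*√119/2 + 4570)*(-6172) = (4570 + I*√119/2)*(-6172) = -28206040 - 3086*I*√119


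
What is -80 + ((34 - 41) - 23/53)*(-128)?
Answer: 46192/53 ≈ 871.55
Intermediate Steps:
-80 + ((34 - 41) - 23/53)*(-128) = -80 + (-7 - 23*1/53)*(-128) = -80 + (-7 - 23/53)*(-128) = -80 - 394/53*(-128) = -80 + 50432/53 = 46192/53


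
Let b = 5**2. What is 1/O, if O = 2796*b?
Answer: 1/69900 ≈ 1.4306e-5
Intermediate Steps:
b = 25
O = 69900 (O = 2796*25 = 69900)
1/O = 1/69900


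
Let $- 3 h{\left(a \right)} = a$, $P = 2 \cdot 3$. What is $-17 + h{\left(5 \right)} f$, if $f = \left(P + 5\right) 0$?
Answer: $-17$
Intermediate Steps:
$P = 6$
$h{\left(a \right)} = - \frac{a}{3}$
$f = 0$ ($f = \left(6 + 5\right) 0 = 11 \cdot 0 = 0$)
$-17 + h{\left(5 \right)} f = -17 + \left(- \frac{1}{3}\right) 5 \cdot 0 = -17 - 0 = -17 + 0 = -17$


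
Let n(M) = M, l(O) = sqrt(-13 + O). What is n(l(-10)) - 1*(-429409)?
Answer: 429409 + I*sqrt(23) ≈ 4.2941e+5 + 4.7958*I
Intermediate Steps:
n(l(-10)) - 1*(-429409) = sqrt(-13 - 10) - 1*(-429409) = sqrt(-23) + 429409 = I*sqrt(23) + 429409 = 429409 + I*sqrt(23)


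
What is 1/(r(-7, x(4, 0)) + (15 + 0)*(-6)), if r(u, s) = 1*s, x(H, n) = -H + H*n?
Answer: -1/94 ≈ -0.010638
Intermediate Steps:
r(u, s) = s
1/(r(-7, x(4, 0)) + (15 + 0)*(-6)) = 1/(4*(-1 + 0) + (15 + 0)*(-6)) = 1/(4*(-1) + 15*(-6)) = 1/(-4 - 90) = 1/(-94) = -1/94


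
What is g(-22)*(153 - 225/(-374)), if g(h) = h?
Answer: -57447/17 ≈ -3379.2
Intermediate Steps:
g(-22)*(153 - 225/(-374)) = -22*(153 - 225/(-374)) = -22*(153 - 225*(-1/374)) = -22*(153 + 225/374) = -22*57447/374 = -57447/17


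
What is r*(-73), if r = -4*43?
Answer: 12556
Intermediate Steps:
r = -172
r*(-73) = -172*(-73) = 12556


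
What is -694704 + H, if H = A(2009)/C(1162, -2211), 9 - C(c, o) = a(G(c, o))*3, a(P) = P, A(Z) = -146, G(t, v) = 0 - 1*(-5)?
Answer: -2084039/3 ≈ -6.9468e+5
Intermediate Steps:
G(t, v) = 5 (G(t, v) = 0 + 5 = 5)
C(c, o) = -6 (C(c, o) = 9 - 5*3 = 9 - 1*15 = 9 - 15 = -6)
H = 73/3 (H = -146/(-6) = -146*(-⅙) = 73/3 ≈ 24.333)
-694704 + H = -694704 + 73/3 = -2084039/3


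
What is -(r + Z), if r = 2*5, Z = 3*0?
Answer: -10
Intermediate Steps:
Z = 0
r = 10
-(r + Z) = -(10 + 0) = -1*10 = -10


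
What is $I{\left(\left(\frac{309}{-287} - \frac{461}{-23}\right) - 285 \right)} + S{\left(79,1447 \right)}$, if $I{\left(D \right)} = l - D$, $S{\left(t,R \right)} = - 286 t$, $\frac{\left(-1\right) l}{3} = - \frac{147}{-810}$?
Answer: $- \frac{13265145259}{594090} \approx -22329.0$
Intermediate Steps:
$l = - \frac{49}{90}$ ($l = - 3 \left(- \frac{147}{-810}\right) = - 3 \left(\left(-147\right) \left(- \frac{1}{810}\right)\right) = \left(-3\right) \frac{49}{270} = - \frac{49}{90} \approx -0.54444$)
$I{\left(D \right)} = - \frac{49}{90} - D$
$I{\left(\left(\frac{309}{-287} - \frac{461}{-23}\right) - 285 \right)} + S{\left(79,1447 \right)} = \left(- \frac{49}{90} - \left(\left(\frac{309}{-287} - \frac{461}{-23}\right) - 285\right)\right) - 22594 = \left(- \frac{49}{90} - \left(\left(309 \left(- \frac{1}{287}\right) - - \frac{461}{23}\right) - 285\right)\right) - 22594 = \left(- \frac{49}{90} - \left(\left(- \frac{309}{287} + \frac{461}{23}\right) - 285\right)\right) - 22594 = \left(- \frac{49}{90} - \left(\frac{125200}{6601} - 285\right)\right) - 22594 = \left(- \frac{49}{90} - - \frac{1756085}{6601}\right) - 22594 = \left(- \frac{49}{90} + \frac{1756085}{6601}\right) - 22594 = \frac{157724201}{594090} - 22594 = - \frac{13265145259}{594090}$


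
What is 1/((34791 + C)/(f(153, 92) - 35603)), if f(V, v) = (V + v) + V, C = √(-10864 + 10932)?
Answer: -1224817155/1210413613 + 70410*√17/1210413613 ≈ -1.0117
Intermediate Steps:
C = 2*√17 (C = √68 = 2*√17 ≈ 8.2462)
f(V, v) = v + 2*V
1/((34791 + C)/(f(153, 92) - 35603)) = 1/((34791 + 2*√17)/((92 + 2*153) - 35603)) = 1/((34791 + 2*√17)/((92 + 306) - 35603)) = 1/((34791 + 2*√17)/(398 - 35603)) = 1/((34791 + 2*√17)/(-35205)) = 1/((34791 + 2*√17)*(-1/35205)) = 1/(-11597/11735 - 2*√17/35205)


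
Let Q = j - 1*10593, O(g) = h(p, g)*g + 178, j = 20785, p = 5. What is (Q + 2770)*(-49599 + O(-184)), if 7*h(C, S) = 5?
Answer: -4496090054/7 ≈ -6.4230e+8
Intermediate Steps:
h(C, S) = 5/7 (h(C, S) = (⅐)*5 = 5/7)
O(g) = 178 + 5*g/7 (O(g) = 5*g/7 + 178 = 178 + 5*g/7)
Q = 10192 (Q = 20785 - 1*10593 = 20785 - 10593 = 10192)
(Q + 2770)*(-49599 + O(-184)) = (10192 + 2770)*(-49599 + (178 + (5/7)*(-184))) = 12962*(-49599 + (178 - 920/7)) = 12962*(-49599 + 326/7) = 12962*(-346867/7) = -4496090054/7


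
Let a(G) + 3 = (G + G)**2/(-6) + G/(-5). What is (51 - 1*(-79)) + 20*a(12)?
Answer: -1898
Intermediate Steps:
a(G) = -3 - 2*G**2/3 - G/5 (a(G) = -3 + ((G + G)**2/(-6) + G/(-5)) = -3 + ((2*G)**2*(-1/6) + G*(-1/5)) = -3 + ((4*G**2)*(-1/6) - G/5) = -3 + (-2*G**2/3 - G/5) = -3 - 2*G**2/3 - G/5)
(51 - 1*(-79)) + 20*a(12) = (51 - 1*(-79)) + 20*(-3 - 2/3*12**2 - 1/5*12) = (51 + 79) + 20*(-3 - 2/3*144 - 12/5) = 130 + 20*(-3 - 96 - 12/5) = 130 + 20*(-507/5) = 130 - 2028 = -1898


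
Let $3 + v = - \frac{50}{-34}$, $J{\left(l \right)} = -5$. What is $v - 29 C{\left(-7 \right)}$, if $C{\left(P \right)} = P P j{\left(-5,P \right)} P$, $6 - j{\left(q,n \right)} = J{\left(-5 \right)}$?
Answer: $\frac{1860063}{17} \approx 1.0942 \cdot 10^{5}$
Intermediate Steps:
$v = - \frac{26}{17}$ ($v = -3 - \frac{50}{-34} = -3 - - \frac{25}{17} = -3 + \frac{25}{17} = - \frac{26}{17} \approx -1.5294$)
$j{\left(q,n \right)} = 11$ ($j{\left(q,n \right)} = 6 - -5 = 6 + 5 = 11$)
$C{\left(P \right)} = 11 P^{3}$ ($C{\left(P \right)} = P P 11 P = P^{2} \cdot 11 P = 11 P^{2} P = 11 P^{3}$)
$v - 29 C{\left(-7 \right)} = - \frac{26}{17} - 29 \cdot 11 \left(-7\right)^{3} = - \frac{26}{17} - 29 \cdot 11 \left(-343\right) = - \frac{26}{17} - -109417 = - \frac{26}{17} + 109417 = \frac{1860063}{17}$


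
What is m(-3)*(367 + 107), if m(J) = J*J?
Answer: 4266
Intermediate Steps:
m(J) = J²
m(-3)*(367 + 107) = (-3)²*(367 + 107) = 9*474 = 4266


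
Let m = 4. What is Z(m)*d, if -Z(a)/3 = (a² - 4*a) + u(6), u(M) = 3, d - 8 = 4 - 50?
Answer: 342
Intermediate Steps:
d = -38 (d = 8 + (4 - 50) = 8 - 46 = -38)
Z(a) = -9 - 3*a² + 12*a (Z(a) = -3*((a² - 4*a) + 3) = -3*(3 + a² - 4*a) = -9 - 3*a² + 12*a)
Z(m)*d = (-9 - 3*4² + 12*4)*(-38) = (-9 - 3*16 + 48)*(-38) = (-9 - 48 + 48)*(-38) = -9*(-38) = 342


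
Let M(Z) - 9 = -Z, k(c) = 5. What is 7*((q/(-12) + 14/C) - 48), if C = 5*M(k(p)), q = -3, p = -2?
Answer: -6587/20 ≈ -329.35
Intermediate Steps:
M(Z) = 9 - Z
C = 20 (C = 5*(9 - 1*5) = 5*(9 - 5) = 5*4 = 20)
7*((q/(-12) + 14/C) - 48) = 7*((-3/(-12) + 14/20) - 48) = 7*((-3*(-1/12) + 14*(1/20)) - 48) = 7*((¼ + 7/10) - 48) = 7*(19/20 - 48) = 7*(-941/20) = -6587/20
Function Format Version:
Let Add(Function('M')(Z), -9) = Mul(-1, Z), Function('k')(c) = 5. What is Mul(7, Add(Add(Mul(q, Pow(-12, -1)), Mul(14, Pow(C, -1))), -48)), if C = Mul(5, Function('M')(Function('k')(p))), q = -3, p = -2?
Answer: Rational(-6587, 20) ≈ -329.35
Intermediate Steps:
Function('M')(Z) = Add(9, Mul(-1, Z))
C = 20 (C = Mul(5, Add(9, Mul(-1, 5))) = Mul(5, Add(9, -5)) = Mul(5, 4) = 20)
Mul(7, Add(Add(Mul(q, Pow(-12, -1)), Mul(14, Pow(C, -1))), -48)) = Mul(7, Add(Add(Mul(-3, Pow(-12, -1)), Mul(14, Pow(20, -1))), -48)) = Mul(7, Add(Add(Mul(-3, Rational(-1, 12)), Mul(14, Rational(1, 20))), -48)) = Mul(7, Add(Add(Rational(1, 4), Rational(7, 10)), -48)) = Mul(7, Add(Rational(19, 20), -48)) = Mul(7, Rational(-941, 20)) = Rational(-6587, 20)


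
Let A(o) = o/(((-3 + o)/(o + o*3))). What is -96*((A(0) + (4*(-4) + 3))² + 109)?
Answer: -26688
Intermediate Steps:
A(o) = 4*o²/(-3 + o) (A(o) = o/(((-3 + o)/(o + 3*o))) = o/(((-3 + o)/((4*o)))) = o/(((-3 + o)*(1/(4*o)))) = o/(((-3 + o)/(4*o))) = o*(4*o/(-3 + o)) = 4*o²/(-3 + o))
-96*((A(0) + (4*(-4) + 3))² + 109) = -96*((4*0²/(-3 + 0) + (4*(-4) + 3))² + 109) = -96*((4*0/(-3) + (-16 + 3))² + 109) = -96*((4*0*(-⅓) - 13)² + 109) = -96*((0 - 13)² + 109) = -96*((-13)² + 109) = -96*(169 + 109) = -96*278 = -26688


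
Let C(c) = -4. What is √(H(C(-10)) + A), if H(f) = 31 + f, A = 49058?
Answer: √49085 ≈ 221.55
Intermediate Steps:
√(H(C(-10)) + A) = √((31 - 4) + 49058) = √(27 + 49058) = √49085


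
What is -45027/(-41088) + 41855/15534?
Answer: 403197943/106376832 ≈ 3.7903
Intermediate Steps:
-45027/(-41088) + 41855/15534 = -45027*(-1/41088) + 41855*(1/15534) = 15009/13696 + 41855/15534 = 403197943/106376832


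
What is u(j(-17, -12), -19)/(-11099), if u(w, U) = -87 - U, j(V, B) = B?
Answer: 68/11099 ≈ 0.0061267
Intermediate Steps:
u(j(-17, -12), -19)/(-11099) = (-87 - 1*(-19))/(-11099) = (-87 + 19)*(-1/11099) = -68*(-1/11099) = 68/11099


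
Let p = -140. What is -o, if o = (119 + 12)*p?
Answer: 18340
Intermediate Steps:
o = -18340 (o = (119 + 12)*(-140) = 131*(-140) = -18340)
-o = -1*(-18340) = 18340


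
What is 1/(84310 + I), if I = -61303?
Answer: 1/23007 ≈ 4.3465e-5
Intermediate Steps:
1/(84310 + I) = 1/(84310 - 61303) = 1/23007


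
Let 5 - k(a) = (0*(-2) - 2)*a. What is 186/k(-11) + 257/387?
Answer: -67613/6579 ≈ -10.277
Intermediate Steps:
k(a) = 5 + 2*a (k(a) = 5 - (0*(-2) - 2)*a = 5 - (0 - 2)*a = 5 - (-2)*a = 5 + 2*a)
186/k(-11) + 257/387 = 186/(5 + 2*(-11)) + 257/387 = 186/(5 - 22) + 257*(1/387) = 186/(-17) + 257/387 = 186*(-1/17) + 257/387 = -186/17 + 257/387 = -67613/6579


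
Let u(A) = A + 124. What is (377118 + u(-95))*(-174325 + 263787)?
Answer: 33740324914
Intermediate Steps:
u(A) = 124 + A
(377118 + u(-95))*(-174325 + 263787) = (377118 + (124 - 95))*(-174325 + 263787) = (377118 + 29)*89462 = 377147*89462 = 33740324914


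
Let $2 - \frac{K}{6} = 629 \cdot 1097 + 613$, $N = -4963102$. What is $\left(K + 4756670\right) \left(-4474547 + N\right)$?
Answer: $-5784580450974$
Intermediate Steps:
$K = -4143744$ ($K = 12 - 6 \left(629 \cdot 1097 + 613\right) = 12 - 6 \left(690013 + 613\right) = 12 - 4143756 = -4143744$)
$\left(K + 4756670\right) \left(-4474547 + N\right) = \left(-4143744 + 4756670\right) \left(-4474547 - 4963102\right) = 612926 \left(-9437649\right) = -5784580450974$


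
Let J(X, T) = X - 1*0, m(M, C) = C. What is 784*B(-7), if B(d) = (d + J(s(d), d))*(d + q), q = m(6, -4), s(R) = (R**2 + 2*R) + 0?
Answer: -241472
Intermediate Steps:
s(R) = R**2 + 2*R
J(X, T) = X (J(X, T) = X + 0 = X)
q = -4
B(d) = (-4 + d)*(d + d*(2 + d)) (B(d) = (d + d*(2 + d))*(d - 4) = (d + d*(2 + d))*(-4 + d) = (-4 + d)*(d + d*(2 + d)))
784*B(-7) = 784*(-7*(-12 + (-7)**2 - 1*(-7))) = 784*(-7*(-12 + 49 + 7)) = 784*(-7*44) = 784*(-308) = -241472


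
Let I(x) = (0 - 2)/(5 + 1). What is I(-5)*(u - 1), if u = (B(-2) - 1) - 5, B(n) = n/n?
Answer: 2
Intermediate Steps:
B(n) = 1
u = -5 (u = (1 - 1) - 5 = 0 - 5 = -5)
I(x) = -⅓ (I(x) = -2/6 = -2*⅙ = -⅓)
I(-5)*(u - 1) = -(-5 - 1)/3 = -⅓*(-6) = 2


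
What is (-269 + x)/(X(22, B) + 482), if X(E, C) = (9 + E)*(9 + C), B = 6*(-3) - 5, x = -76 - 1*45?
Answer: -65/8 ≈ -8.1250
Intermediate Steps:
x = -121 (x = -76 - 45 = -121)
B = -23 (B = -18 - 5 = -23)
X(E, C) = (9 + C)*(9 + E)
(-269 + x)/(X(22, B) + 482) = (-269 - 121)/((81 + 9*(-23) + 9*22 - 23*22) + 482) = -390/((81 - 207 + 198 - 506) + 482) = -390/(-434 + 482) = -390/48 = -390*1/48 = -65/8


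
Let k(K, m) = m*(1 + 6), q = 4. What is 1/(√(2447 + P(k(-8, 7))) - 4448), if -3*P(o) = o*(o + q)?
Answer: -1668/7418671 - √3558/29674684 ≈ -0.00022685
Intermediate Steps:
k(K, m) = 7*m (k(K, m) = m*7 = 7*m)
P(o) = -o*(4 + o)/3 (P(o) = -o*(o + 4)/3 = -o*(4 + o)/3)
1/(√(2447 + P(k(-8, 7))) - 4448) = 1/(√(2447 - 7*7*(4 + 7*7)/3) - 4448) = 1/(√(2447 - ⅓*49*(4 + 49)) - 4448) = 1/(√(2447 - ⅓*49*53) - 4448) = 1/(√(2447 - 2597/3) - 4448) = 1/(√(4744/3) - 4448) = 1/(2*√3558/3 - 4448) = 1/(-4448 + 2*√3558/3)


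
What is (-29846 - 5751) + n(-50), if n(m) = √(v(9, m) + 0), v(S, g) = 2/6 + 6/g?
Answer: -35597 + 4*√3/15 ≈ -35597.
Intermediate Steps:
v(S, g) = ⅓ + 6/g (v(S, g) = 2*(⅙) + 6/g = ⅓ + 6/g)
n(m) = √3*√((18 + m)/m)/3 (n(m) = √((18 + m)/(3*m) + 0) = √((18 + m)/(3*m)) = √3*√((18 + m)/m)/3)
(-29846 - 5751) + n(-50) = (-29846 - 5751) + √3*√((18 - 50)/(-50))/3 = -35597 + √3*√(-1/50*(-32))/3 = -35597 + √3*√(16/25)/3 = -35597 + (⅓)*√3*(⅘) = -35597 + 4*√3/15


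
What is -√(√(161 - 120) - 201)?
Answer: -I*√(201 - √41) ≈ -13.95*I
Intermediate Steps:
-√(√(161 - 120) - 201) = -√(√41 - 201) = -√(-201 + √41)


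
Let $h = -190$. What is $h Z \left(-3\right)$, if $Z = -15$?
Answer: $-8550$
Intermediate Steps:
$h Z \left(-3\right) = - 190 \left(\left(-15\right) \left(-3\right)\right) = \left(-190\right) 45 = -8550$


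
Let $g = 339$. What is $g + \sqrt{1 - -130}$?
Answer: $339 + \sqrt{131} \approx 350.45$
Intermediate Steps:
$g + \sqrt{1 - -130} = 339 + \sqrt{1 - -130} = 339 + \sqrt{1 + 130} = 339 + \sqrt{131}$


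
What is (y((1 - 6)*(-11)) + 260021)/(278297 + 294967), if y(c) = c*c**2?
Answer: 35533/47772 ≈ 0.74380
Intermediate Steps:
y(c) = c**3
(y((1 - 6)*(-11)) + 260021)/(278297 + 294967) = (((1 - 6)*(-11))**3 + 260021)/(278297 + 294967) = ((-5*(-11))**3 + 260021)/573264 = (55**3 + 260021)*(1/573264) = (166375 + 260021)*(1/573264) = 426396*(1/573264) = 35533/47772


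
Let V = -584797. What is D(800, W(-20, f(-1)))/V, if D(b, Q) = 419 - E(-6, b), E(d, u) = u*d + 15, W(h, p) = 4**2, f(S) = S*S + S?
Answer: -5204/584797 ≈ -0.0088988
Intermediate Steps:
f(S) = S + S**2 (f(S) = S**2 + S = S + S**2)
W(h, p) = 16
E(d, u) = 15 + d*u (E(d, u) = d*u + 15 = 15 + d*u)
D(b, Q) = 404 + 6*b (D(b, Q) = 419 - (15 - 6*b) = 419 + (-15 + 6*b) = 404 + 6*b)
D(800, W(-20, f(-1)))/V = (404 + 6*800)/(-584797) = (404 + 4800)*(-1/584797) = 5204*(-1/584797) = -5204/584797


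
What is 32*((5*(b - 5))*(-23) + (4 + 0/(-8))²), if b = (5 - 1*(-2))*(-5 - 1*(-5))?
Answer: 18912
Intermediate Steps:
b = 0 (b = (5 + 2)*(-5 + 5) = 7*0 = 0)
32*((5*(b - 5))*(-23) + (4 + 0/(-8))²) = 32*((5*(0 - 5))*(-23) + (4 + 0/(-8))²) = 32*((5*(-5))*(-23) + (4 + 0*(-⅛))²) = 32*(-25*(-23) + (4 + 0)²) = 32*(575 + 4²) = 32*(575 + 16) = 32*591 = 18912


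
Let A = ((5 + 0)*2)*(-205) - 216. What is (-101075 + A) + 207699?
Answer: 104358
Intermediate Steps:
A = -2266 (A = (5*2)*(-205) - 216 = 10*(-205) - 216 = -2050 - 216 = -2266)
(-101075 + A) + 207699 = (-101075 - 2266) + 207699 = -103341 + 207699 = 104358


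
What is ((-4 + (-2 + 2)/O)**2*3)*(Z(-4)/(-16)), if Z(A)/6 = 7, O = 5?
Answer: -126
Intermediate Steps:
Z(A) = 42 (Z(A) = 6*7 = 42)
((-4 + (-2 + 2)/O)**2*3)*(Z(-4)/(-16)) = ((-4 + (-2 + 2)/5)**2*3)*(42/(-16)) = ((-4 + 0*(1/5))**2*3)*(42*(-1/16)) = ((-4 + 0)**2*3)*(-21/8) = ((-4)**2*3)*(-21/8) = (16*3)*(-21/8) = 48*(-21/8) = -126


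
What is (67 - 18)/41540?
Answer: 49/41540 ≈ 0.0011796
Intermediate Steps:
(67 - 18)/41540 = 49*(1/41540) = 49/41540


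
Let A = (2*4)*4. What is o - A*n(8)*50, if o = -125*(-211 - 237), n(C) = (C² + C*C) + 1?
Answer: -150400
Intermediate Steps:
n(C) = 1 + 2*C² (n(C) = (C² + C²) + 1 = 2*C² + 1 = 1 + 2*C²)
A = 32 (A = 8*4 = 32)
o = 56000 (o = -125*(-448) = 56000)
o - A*n(8)*50 = 56000 - 32*(1 + 2*8²)*50 = 56000 - 32*(1 + 2*64)*50 = 56000 - 32*(1 + 128)*50 = 56000 - 32*129*50 = 56000 - 4128*50 = 56000 - 1*206400 = 56000 - 206400 = -150400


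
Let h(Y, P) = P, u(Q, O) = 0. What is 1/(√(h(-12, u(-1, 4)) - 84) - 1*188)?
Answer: -47/8857 - I*√21/17714 ≈ -0.0053065 - 0.0002587*I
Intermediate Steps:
1/(√(h(-12, u(-1, 4)) - 84) - 1*188) = 1/(√(0 - 84) - 1*188) = 1/(√(-84) - 188) = 1/(2*I*√21 - 188) = 1/(-188 + 2*I*√21)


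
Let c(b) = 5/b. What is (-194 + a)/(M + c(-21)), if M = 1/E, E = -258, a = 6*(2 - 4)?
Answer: 372036/437 ≈ 851.34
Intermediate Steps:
a = -12 (a = 6*(-2) = -12)
M = -1/258 (M = 1/(-258) = -1/258 ≈ -0.0038760)
(-194 + a)/(M + c(-21)) = (-194 - 12)/(-1/258 + 5/(-21)) = -206/(-1/258 + 5*(-1/21)) = -206/(-1/258 - 5/21) = -206/(-437/1806) = -206*(-1806/437) = 372036/437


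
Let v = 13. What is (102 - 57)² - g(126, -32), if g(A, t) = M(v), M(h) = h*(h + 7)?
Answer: 1765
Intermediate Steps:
M(h) = h*(7 + h)
g(A, t) = 260 (g(A, t) = 13*(7 + 13) = 13*20 = 260)
(102 - 57)² - g(126, -32) = (102 - 57)² - 1*260 = 45² - 260 = 2025 - 260 = 1765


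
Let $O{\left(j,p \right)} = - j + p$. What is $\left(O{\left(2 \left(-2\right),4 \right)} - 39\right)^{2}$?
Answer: $961$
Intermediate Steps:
$O{\left(j,p \right)} = p - j$
$\left(O{\left(2 \left(-2\right),4 \right)} - 39\right)^{2} = \left(\left(4 - 2 \left(-2\right)\right) - 39\right)^{2} = \left(\left(4 - -4\right) - 39\right)^{2} = \left(\left(4 + 4\right) - 39\right)^{2} = \left(8 - 39\right)^{2} = \left(-31\right)^{2} = 961$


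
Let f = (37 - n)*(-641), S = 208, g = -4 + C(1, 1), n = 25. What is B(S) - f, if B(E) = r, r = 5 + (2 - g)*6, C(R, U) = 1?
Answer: 7727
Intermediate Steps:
g = -3 (g = -4 + 1 = -3)
r = 35 (r = 5 + (2 - 1*(-3))*6 = 5 + (2 + 3)*6 = 5 + 5*6 = 5 + 30 = 35)
B(E) = 35
f = -7692 (f = (37 - 1*25)*(-641) = (37 - 25)*(-641) = 12*(-641) = -7692)
B(S) - f = 35 - 1*(-7692) = 35 + 7692 = 7727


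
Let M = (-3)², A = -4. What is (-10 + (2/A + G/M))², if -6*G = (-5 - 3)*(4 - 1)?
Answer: 32761/324 ≈ 101.11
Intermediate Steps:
G = 4 (G = -(-5 - 3)*(4 - 1)/6 = -(-4)*3/3 = -⅙*(-24) = 4)
M = 9
(-10 + (2/A + G/M))² = (-10 + (2/(-4) + 4/9))² = (-10 + (2*(-¼) + 4*(⅑)))² = (-10 + (-½ + 4/9))² = (-10 - 1/18)² = (-181/18)² = 32761/324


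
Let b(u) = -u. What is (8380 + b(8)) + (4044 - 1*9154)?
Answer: 3262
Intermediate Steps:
(8380 + b(8)) + (4044 - 1*9154) = (8380 - 1*8) + (4044 - 1*9154) = (8380 - 8) + (4044 - 9154) = 8372 - 5110 = 3262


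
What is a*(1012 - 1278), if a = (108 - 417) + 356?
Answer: -12502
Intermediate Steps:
a = 47 (a = -309 + 356 = 47)
a*(1012 - 1278) = 47*(1012 - 1278) = 47*(-266) = -12502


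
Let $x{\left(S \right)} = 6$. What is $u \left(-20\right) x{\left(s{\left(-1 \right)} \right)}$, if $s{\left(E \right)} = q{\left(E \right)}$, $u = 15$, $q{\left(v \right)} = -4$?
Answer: $-1800$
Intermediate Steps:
$s{\left(E \right)} = -4$
$u \left(-20\right) x{\left(s{\left(-1 \right)} \right)} = 15 \left(-20\right) 6 = \left(-300\right) 6 = -1800$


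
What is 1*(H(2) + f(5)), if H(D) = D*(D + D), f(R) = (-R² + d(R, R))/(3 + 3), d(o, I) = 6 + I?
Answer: 17/3 ≈ 5.6667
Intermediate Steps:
f(R) = 1 - R²/6 + R/6 (f(R) = (-R² + (6 + R))/(3 + 3) = (6 + R - R²)/6 = (6 + R - R²)*(⅙) = 1 - R²/6 + R/6)
H(D) = 2*D² (H(D) = D*(2*D) = 2*D²)
1*(H(2) + f(5)) = 1*(2*2² + (1 - ⅙*5² + (⅙)*5)) = 1*(2*4 + (1 - ⅙*25 + ⅚)) = 1*(8 + (1 - 25/6 + ⅚)) = 1*(8 - 7/3) = 1*(17/3) = 17/3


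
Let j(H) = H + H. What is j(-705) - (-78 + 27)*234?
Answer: 10524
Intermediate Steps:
j(H) = 2*H
j(-705) - (-78 + 27)*234 = 2*(-705) - (-78 + 27)*234 = -1410 - (-51)*234 = -1410 - 1*(-11934) = -1410 + 11934 = 10524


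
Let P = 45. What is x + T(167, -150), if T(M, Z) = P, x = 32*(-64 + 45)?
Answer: -563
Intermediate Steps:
x = -608 (x = 32*(-19) = -608)
T(M, Z) = 45
x + T(167, -150) = -608 + 45 = -563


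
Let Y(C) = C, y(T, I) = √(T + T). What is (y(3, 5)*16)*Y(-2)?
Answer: -32*√6 ≈ -78.384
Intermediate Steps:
y(T, I) = √2*√T (y(T, I) = √(2*T) = √2*√T)
(y(3, 5)*16)*Y(-2) = ((√2*√3)*16)*(-2) = (√6*16)*(-2) = (16*√6)*(-2) = -32*√6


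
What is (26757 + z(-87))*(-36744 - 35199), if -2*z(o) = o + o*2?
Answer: -3868734825/2 ≈ -1.9344e+9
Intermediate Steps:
z(o) = -3*o/2 (z(o) = -(o + o*2)/2 = -(o + 2*o)/2 = -3*o/2)
(26757 + z(-87))*(-36744 - 35199) = (26757 - 3/2*(-87))*(-36744 - 35199) = (26757 + 261/2)*(-71943) = (53775/2)*(-71943) = -3868734825/2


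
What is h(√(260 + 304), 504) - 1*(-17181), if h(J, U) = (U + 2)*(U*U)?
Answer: 128549277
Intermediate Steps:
h(J, U) = U²*(2 + U) (h(J, U) = (2 + U)*U² = U²*(2 + U))
h(√(260 + 304), 504) - 1*(-17181) = 504²*(2 + 504) - 1*(-17181) = 254016*506 + 17181 = 128532096 + 17181 = 128549277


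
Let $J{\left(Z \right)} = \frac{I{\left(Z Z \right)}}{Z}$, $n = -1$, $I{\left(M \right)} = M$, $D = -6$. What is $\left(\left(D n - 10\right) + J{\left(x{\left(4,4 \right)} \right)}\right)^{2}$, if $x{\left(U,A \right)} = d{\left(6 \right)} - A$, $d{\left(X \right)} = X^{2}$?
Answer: $784$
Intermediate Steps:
$x{\left(U,A \right)} = 36 - A$ ($x{\left(U,A \right)} = 6^{2} - A = 36 - A$)
$J{\left(Z \right)} = Z$ ($J{\left(Z \right)} = \frac{Z Z}{Z} = \frac{Z^{2}}{Z} = Z$)
$\left(\left(D n - 10\right) + J{\left(x{\left(4,4 \right)} \right)}\right)^{2} = \left(\left(\left(-6\right) \left(-1\right) - 10\right) + \left(36 - 4\right)\right)^{2} = \left(\left(6 - 10\right) + \left(36 - 4\right)\right)^{2} = \left(-4 + 32\right)^{2} = 28^{2} = 784$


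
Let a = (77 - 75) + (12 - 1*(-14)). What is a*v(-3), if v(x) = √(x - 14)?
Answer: 28*I*√17 ≈ 115.45*I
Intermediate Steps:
v(x) = √(-14 + x)
a = 28 (a = 2 + (12 + 14) = 2 + 26 = 28)
a*v(-3) = 28*√(-14 - 3) = 28*√(-17) = 28*(I*√17) = 28*I*√17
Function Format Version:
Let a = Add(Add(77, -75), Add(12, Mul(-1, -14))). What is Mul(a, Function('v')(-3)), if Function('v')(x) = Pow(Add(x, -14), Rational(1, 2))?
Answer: Mul(28, I, Pow(17, Rational(1, 2))) ≈ Mul(115.45, I)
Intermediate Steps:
Function('v')(x) = Pow(Add(-14, x), Rational(1, 2))
a = 28 (a = Add(2, Add(12, 14)) = Add(2, 26) = 28)
Mul(a, Function('v')(-3)) = Mul(28, Pow(Add(-14, -3), Rational(1, 2))) = Mul(28, Pow(-17, Rational(1, 2))) = Mul(28, Mul(I, Pow(17, Rational(1, 2)))) = Mul(28, I, Pow(17, Rational(1, 2)))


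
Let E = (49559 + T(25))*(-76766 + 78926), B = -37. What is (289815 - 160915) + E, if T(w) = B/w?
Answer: 535865716/5 ≈ 1.0717e+8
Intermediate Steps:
T(w) = -37/w
E = 535221216/5 (E = (49559 - 37/25)*(-76766 + 78926) = (49559 - 37*1/25)*2160 = (49559 - 37/25)*2160 = (1238938/25)*2160 = 535221216/5 ≈ 1.0704e+8)
(289815 - 160915) + E = (289815 - 160915) + 535221216/5 = 128900 + 535221216/5 = 535865716/5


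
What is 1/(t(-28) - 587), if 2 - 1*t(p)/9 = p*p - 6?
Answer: -1/7571 ≈ -0.00013208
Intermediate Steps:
t(p) = 72 - 9*p² (t(p) = 18 - 9*(p*p - 6) = 18 - 9*(p² - 6) = 18 - 9*(-6 + p²) = 18 + (54 - 9*p²) = 72 - 9*p²)
1/(t(-28) - 587) = 1/((72 - 9*(-28)²) - 587) = 1/((72 - 9*784) - 587) = 1/((72 - 7056) - 587) = 1/(-6984 - 587) = 1/(-7571) = -1/7571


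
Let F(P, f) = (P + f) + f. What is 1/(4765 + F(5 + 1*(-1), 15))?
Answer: 1/4799 ≈ 0.00020838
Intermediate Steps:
F(P, f) = P + 2*f
1/(4765 + F(5 + 1*(-1), 15)) = 1/(4765 + ((5 + 1*(-1)) + 2*15)) = 1/(4765 + ((5 - 1) + 30)) = 1/(4765 + (4 + 30)) = 1/(4765 + 34) = 1/4799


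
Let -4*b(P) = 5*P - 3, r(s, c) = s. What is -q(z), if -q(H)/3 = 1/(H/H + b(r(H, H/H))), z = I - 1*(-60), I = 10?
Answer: -12/343 ≈ -0.034985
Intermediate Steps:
b(P) = ¾ - 5*P/4 (b(P) = -(5*P - 3)/4 = -(-3 + 5*P)/4 = ¾ - 5*P/4)
z = 70 (z = 10 - 1*(-60) = 10 + 60 = 70)
q(H) = -3/(7/4 - 5*H/4) (q(H) = -3/(H/H + (¾ - 5*H/4)) = -3/(1 + (¾ - 5*H/4)) = -3/(7/4 - 5*H/4))
-q(z) = -12/(-7 + 5*70) = -12/(-7 + 350) = -12/343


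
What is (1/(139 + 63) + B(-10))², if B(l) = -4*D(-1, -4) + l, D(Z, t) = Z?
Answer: 1466521/40804 ≈ 35.941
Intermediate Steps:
B(l) = 4 + l (B(l) = -4*(-1) + l = 4 + l)
(1/(139 + 63) + B(-10))² = (1/(139 + 63) + (4 - 10))² = (1/202 - 6)² = (-1211/202)² = 1466521/40804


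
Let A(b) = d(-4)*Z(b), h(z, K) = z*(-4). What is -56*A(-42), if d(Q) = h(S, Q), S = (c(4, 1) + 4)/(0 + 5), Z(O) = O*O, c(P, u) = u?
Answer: 395136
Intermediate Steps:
Z(O) = O²
S = 1 (S = (1 + 4)/(0 + 5) = 5/5 = 5*(⅕) = 1)
h(z, K) = -4*z
d(Q) = -4 (d(Q) = -4*1 = -4)
A(b) = -4*b²
-56*A(-42) = -(-224)*(-42)² = -(-224)*1764 = -56*(-7056) = 395136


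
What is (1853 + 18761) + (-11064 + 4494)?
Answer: 14044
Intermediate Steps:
(1853 + 18761) + (-11064 + 4494) = 20614 - 6570 = 14044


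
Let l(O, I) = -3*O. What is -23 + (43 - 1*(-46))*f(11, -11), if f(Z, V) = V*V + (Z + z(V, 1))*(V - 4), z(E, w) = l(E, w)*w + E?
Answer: -33309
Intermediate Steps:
z(E, w) = E - 3*E*w (z(E, w) = (-3*E)*w + E = -3*E*w + E = E - 3*E*w)
f(Z, V) = V**2 + (-4 + V)*(Z - 2*V) (f(Z, V) = V*V + (Z + V*(1 - 3*1))*(V - 4) = V**2 + (Z + V*(1 - 3))*(-4 + V) = V**2 + (Z + V*(-2))*(-4 + V) = V**2 + (Z - 2*V)*(-4 + V) = V**2 + (-4 + V)*(Z - 2*V))
-23 + (43 - 1*(-46))*f(11, -11) = -23 + (43 - 1*(-46))*(-1*(-11)**2 - 4*11 + 8*(-11) - 11*11) = -23 + (43 + 46)*(-1*121 - 44 - 88 - 121) = -23 + 89*(-121 - 44 - 88 - 121) = -23 + 89*(-374) = -23 - 33286 = -33309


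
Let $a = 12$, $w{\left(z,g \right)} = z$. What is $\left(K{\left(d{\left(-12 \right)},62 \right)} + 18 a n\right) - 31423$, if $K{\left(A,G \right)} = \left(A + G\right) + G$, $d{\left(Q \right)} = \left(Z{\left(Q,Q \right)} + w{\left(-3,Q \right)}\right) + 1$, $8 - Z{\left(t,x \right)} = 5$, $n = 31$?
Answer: $-24602$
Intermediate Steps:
$Z{\left(t,x \right)} = 3$ ($Z{\left(t,x \right)} = 8 - 5 = 3$)
$d{\left(Q \right)} = 1$ ($d{\left(Q \right)} = \left(3 - 3\right) + 1 = 0 + 1 = 1$)
$K{\left(A,G \right)} = A + 2 G$
$\left(K{\left(d{\left(-12 \right)},62 \right)} + 18 a n\right) - 31423 = \left(\left(1 + 2 \cdot 62\right) + 18 \cdot 12 \cdot 31\right) - 31423 = \left(\left(1 + 124\right) + 216 \cdot 31\right) - 31423 = \left(125 + 6696\right) - 31423 = 6821 - 31423 = -24602$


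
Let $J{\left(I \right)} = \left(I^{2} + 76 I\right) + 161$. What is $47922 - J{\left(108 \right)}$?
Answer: $27889$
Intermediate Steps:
$J{\left(I \right)} = 161 + I^{2} + 76 I$
$47922 - J{\left(108 \right)} = 47922 - \left(161 + 108^{2} + 76 \cdot 108\right) = 47922 - \left(161 + 11664 + 8208\right) = 47922 - 20033 = 27889$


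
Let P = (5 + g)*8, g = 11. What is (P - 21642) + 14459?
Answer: -7055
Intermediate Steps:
P = 128 (P = (5 + 11)*8 = 16*8 = 128)
(P - 21642) + 14459 = (128 - 21642) + 14459 = -21514 + 14459 = -7055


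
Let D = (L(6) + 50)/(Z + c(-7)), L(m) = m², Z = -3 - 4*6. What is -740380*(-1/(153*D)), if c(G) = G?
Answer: -740380/387 ≈ -1913.1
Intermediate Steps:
Z = -27 (Z = -3 - 24 = -27)
D = -43/17 (D = (6² + 50)/(-27 - 7) = (36 + 50)/(-34) = 86*(-1/34) = -43/17 ≈ -2.5294)
-740380*(-1/(153*D)) = -740380/(-3*(-43/17)*51) = -740380/((129/17)*51) = -740380/387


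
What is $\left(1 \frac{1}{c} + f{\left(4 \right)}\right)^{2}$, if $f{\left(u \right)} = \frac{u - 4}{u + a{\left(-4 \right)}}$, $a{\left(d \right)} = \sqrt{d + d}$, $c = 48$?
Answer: $\frac{1}{2304} \approx 0.00043403$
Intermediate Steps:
$a{\left(d \right)} = \sqrt{2} \sqrt{d}$ ($a{\left(d \right)} = \sqrt{2 d} = \sqrt{2} \sqrt{d}$)
$f{\left(u \right)} = \frac{-4 + u}{u + 2 i \sqrt{2}}$ ($f{\left(u \right)} = \frac{u - 4}{u + \sqrt{2} \sqrt{-4}} = \frac{-4 + u}{u + \sqrt{2} \cdot 2 i} = \frac{-4 + u}{u + 2 i \sqrt{2}}$)
$\left(1 \frac{1}{c} + f{\left(4 \right)}\right)^{2} = \left(1 \cdot \frac{1}{48} + \frac{-4 + 4}{4 + 2 i \sqrt{2}}\right)^{2} = \left(1 \cdot \frac{1}{48} + \frac{1}{4 + 2 i \sqrt{2}} \cdot 0\right)^{2} = \left(\frac{1}{48} + 0\right)^{2} = \left(\frac{1}{48}\right)^{2} = \frac{1}{2304}$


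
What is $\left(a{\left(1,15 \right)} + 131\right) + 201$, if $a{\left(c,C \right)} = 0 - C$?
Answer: $317$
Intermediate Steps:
$a{\left(c,C \right)} = - C$
$\left(a{\left(1,15 \right)} + 131\right) + 201 = \left(\left(-1\right) 15 + 131\right) + 201 = \left(-15 + 131\right) + 201 = 116 + 201 = 317$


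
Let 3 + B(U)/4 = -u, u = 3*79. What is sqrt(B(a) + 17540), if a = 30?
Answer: 2*sqrt(4145) ≈ 128.76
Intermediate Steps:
u = 237
B(U) = -960 (B(U) = -12 + 4*(-1*237) = -12 + 4*(-237) = -12 - 948 = -960)
sqrt(B(a) + 17540) = sqrt(-960 + 17540) = sqrt(16580) = 2*sqrt(4145)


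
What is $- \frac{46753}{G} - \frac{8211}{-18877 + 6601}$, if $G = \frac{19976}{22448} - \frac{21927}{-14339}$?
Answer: $- \frac{7697268030454219}{398281091340} \approx -19326.0$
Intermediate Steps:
$G = \frac{97331645}{40235234}$ ($G = 19976 \cdot \frac{1}{22448} - - \frac{21927}{14339} = \frac{2497}{2806} + \frac{21927}{14339} = \frac{97331645}{40235234} \approx 2.4191$)
$- \frac{46753}{G} - \frac{8211}{-18877 + 6601} = - \frac{46753}{\frac{97331645}{40235234}} - \frac{8211}{-18877 + 6601} = \left(-46753\right) \frac{40235234}{97331645} - \frac{8211}{-12276} = - \frac{1881117895202}{97331645} - - \frac{2737}{4092} = - \frac{1881117895202}{97331645} + \frac{2737}{4092} = - \frac{7697268030454219}{398281091340}$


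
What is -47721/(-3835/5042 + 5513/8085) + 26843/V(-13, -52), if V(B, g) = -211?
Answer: 410377644786023/677189519 ≈ 6.0600e+5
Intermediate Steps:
-47721/(-3835/5042 + 5513/8085) + 26843/V(-13, -52) = -47721/(-3835/5042 + 5513/8085) + 26843/(-211) = -47721/(-3835*1/5042 + 5513*(1/8085)) + 26843*(-1/211) = -47721/(-3835/5042 + 5513/8085) - 26843/211 = -47721/(-3209429/40764570) - 26843/211 = -47721*(-40764570/3209429) - 26843/211 = 1945326044970/3209429 - 26843/211 = 410377644786023/677189519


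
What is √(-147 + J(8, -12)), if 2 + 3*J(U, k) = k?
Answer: I*√1365/3 ≈ 12.315*I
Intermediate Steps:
J(U, k) = -⅔ + k/3
√(-147 + J(8, -12)) = √(-147 + (-⅔ + (⅓)*(-12))) = √(-147 + (-⅔ - 4)) = √(-147 - 14/3) = √(-455/3) = I*√1365/3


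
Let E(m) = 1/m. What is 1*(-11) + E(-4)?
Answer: -45/4 ≈ -11.250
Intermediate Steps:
E(m) = 1/m
1*(-11) + E(-4) = 1*(-11) + 1/(-4) = -11 - ¼ = -45/4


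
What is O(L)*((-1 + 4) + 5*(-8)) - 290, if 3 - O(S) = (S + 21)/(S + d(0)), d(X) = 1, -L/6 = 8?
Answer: -17848/47 ≈ -379.74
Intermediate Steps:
L = -48 (L = -6*8 = -48)
O(S) = 3 - (21 + S)/(1 + S) (O(S) = 3 - (S + 21)/(S + 1) = 3 - (21 + S)/(1 + S))
O(L)*((-1 + 4) + 5*(-8)) - 290 = (2*(-9 - 48)/(1 - 48))*((-1 + 4) + 5*(-8)) - 290 = (2*(-57)/(-47))*(3 - 40) - 290 = (2*(-1/47)*(-57))*(-37) - 290 = (114/47)*(-37) - 290 = -4218/47 - 290 = -17848/47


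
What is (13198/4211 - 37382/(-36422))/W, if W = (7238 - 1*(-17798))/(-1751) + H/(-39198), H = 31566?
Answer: -405530944465873/1472144318536631 ≈ -0.27547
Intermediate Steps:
W = -172772199/11439283 (W = (7238 - 1*(-17798))/(-1751) + 31566/(-39198) = (7238 + 17798)*(-1/1751) + 31566*(-1/39198) = 25036*(-1/1751) - 5261/6533 = -25036/1751 - 5261/6533 = -172772199/11439283 ≈ -15.103)
(13198/4211 - 37382/(-36422))/W = (13198/4211 - 37382/(-36422))/(-172772199/11439283) = (13198*(1/4211) - 37382*(-1/36422))*(-11439283/172772199) = (13198/4211 + 18691/18211)*(-11439283/172772199) = (319056579/76686521)*(-11439283/172772199) = -405530944465873/1472144318536631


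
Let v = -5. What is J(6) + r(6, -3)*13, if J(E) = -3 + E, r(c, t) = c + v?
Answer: 16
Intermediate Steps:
r(c, t) = -5 + c (r(c, t) = c - 5 = -5 + c)
J(6) + r(6, -3)*13 = (-3 + 6) + (-5 + 6)*13 = 3 + 1*13 = 3 + 13 = 16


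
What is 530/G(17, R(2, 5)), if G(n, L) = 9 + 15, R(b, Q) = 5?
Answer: 265/12 ≈ 22.083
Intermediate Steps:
G(n, L) = 24
530/G(17, R(2, 5)) = 530/24 = 530*(1/24) = 265/12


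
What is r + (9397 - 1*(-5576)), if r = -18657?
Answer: -3684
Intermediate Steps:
r + (9397 - 1*(-5576)) = -18657 + (9397 - 1*(-5576)) = -18657 + (9397 + 5576) = -18657 + 14973 = -3684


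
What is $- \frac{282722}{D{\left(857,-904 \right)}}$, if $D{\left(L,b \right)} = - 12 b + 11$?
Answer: $- \frac{282722}{10859} \approx -26.036$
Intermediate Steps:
$D{\left(L,b \right)} = 11 - 12 b$
$- \frac{282722}{D{\left(857,-904 \right)}} = - \frac{282722}{11 - -10848} = - \frac{282722}{11 + 10848} = - \frac{282722}{10859}$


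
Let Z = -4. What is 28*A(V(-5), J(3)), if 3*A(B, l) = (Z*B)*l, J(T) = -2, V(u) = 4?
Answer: 896/3 ≈ 298.67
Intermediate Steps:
A(B, l) = -4*B*l/3 (A(B, l) = ((-4*B)*l)/3 = (-4*B*l)/3 = -4*B*l/3)
28*A(V(-5), J(3)) = 28*(-4/3*4*(-2)) = 28*(32/3) = 896/3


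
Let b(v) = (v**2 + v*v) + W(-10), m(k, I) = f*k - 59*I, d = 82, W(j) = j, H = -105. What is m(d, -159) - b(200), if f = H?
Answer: -79219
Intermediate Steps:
f = -105
m(k, I) = -105*k - 59*I
b(v) = -10 + 2*v**2 (b(v) = (v**2 + v*v) - 10 = (v**2 + v**2) - 10 = 2*v**2 - 10 = -10 + 2*v**2)
m(d, -159) - b(200) = (-105*82 - 59*(-159)) - (-10 + 2*200**2) = (-8610 + 9381) - (-10 + 2*40000) = 771 - (-10 + 80000) = 771 - 1*79990 = 771 - 79990 = -79219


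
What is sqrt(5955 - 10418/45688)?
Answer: 7*sqrt(15854529829)/11422 ≈ 77.167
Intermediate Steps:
sqrt(5955 - 10418/45688) = sqrt(5955 - 10418*1/45688) = sqrt(5955 - 5209/22844) = sqrt(136030811/22844) = 7*sqrt(15854529829)/11422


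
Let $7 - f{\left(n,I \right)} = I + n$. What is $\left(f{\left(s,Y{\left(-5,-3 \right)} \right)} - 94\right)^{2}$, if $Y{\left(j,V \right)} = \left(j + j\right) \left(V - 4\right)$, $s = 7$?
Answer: $26896$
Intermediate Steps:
$Y{\left(j,V \right)} = 2 j \left(-4 + V\right)$
$f{\left(n,I \right)} = 7 - I - n$ ($f{\left(n,I \right)} = 7 - \left(I + n\right) = 7 - I - n$)
$\left(f{\left(s,Y{\left(-5,-3 \right)} \right)} - 94\right)^{2} = \left(\left(7 - 2 \left(-5\right) \left(-4 - 3\right) - 7\right) - 94\right)^{2} = \left(\left(7 - 2 \left(-5\right) \left(-7\right) - 7\right) - 94\right)^{2} = \left(\left(7 - 70 - 7\right) - 94\right)^{2} = \left(-70 - 94\right)^{2} = \left(-164\right)^{2} = 26896$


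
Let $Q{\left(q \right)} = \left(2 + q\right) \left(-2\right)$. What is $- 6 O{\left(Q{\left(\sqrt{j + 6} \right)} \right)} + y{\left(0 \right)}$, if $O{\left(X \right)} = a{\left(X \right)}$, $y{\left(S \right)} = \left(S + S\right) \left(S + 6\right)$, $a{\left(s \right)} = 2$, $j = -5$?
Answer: $-12$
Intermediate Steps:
$y{\left(S \right)} = 2 S \left(6 + S\right)$
$Q{\left(q \right)} = -4 - 2 q$
$O{\left(X \right)} = 2$
$- 6 O{\left(Q{\left(\sqrt{j + 6} \right)} \right)} + y{\left(0 \right)} = \left(-6\right) 2 + 2 \cdot 0 \left(6 + 0\right) = -12 + 2 \cdot 0 \cdot 6 = -12 + 0 = -12$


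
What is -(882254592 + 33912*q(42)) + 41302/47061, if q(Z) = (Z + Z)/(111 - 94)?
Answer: -705970374658858/800037 ≈ -8.8242e+8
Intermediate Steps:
q(Z) = 2*Z/17 (q(Z) = (2*Z)/17 = (2*Z)*(1/17) = 2*Z/17)
-(882254592 + 33912*q(42)) + 41302/47061 = -33912/(1/((2/17)*42 + 26016)) + 41302/47061 = -33912/(1/(84/17 + 26016)) + 41302*(1/47061) = -33912/(1/(442356/17)) + 41302/47061 = -33912/17/442356 + 41302/47061 = -33912*442356/17 + 41302/47061 = -15001176672/17 + 41302/47061 = -705970374658858/800037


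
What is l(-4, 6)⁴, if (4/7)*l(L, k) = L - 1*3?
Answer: 5764801/256 ≈ 22519.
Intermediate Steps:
l(L, k) = -21/4 + 7*L/4 (l(L, k) = 7*(L - 1*3)/4 = 7*(L - 3)/4 = 7*(-3 + L)/4 = -21/4 + 7*L/4)
l(-4, 6)⁴ = (-21/4 + (7/4)*(-4))⁴ = (-21/4 - 7)⁴ = (-49/4)⁴ = 5764801/256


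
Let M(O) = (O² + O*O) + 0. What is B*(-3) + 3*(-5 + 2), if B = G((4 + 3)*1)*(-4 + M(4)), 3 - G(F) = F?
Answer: 327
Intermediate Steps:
G(F) = 3 - F
M(O) = 2*O² (M(O) = (O² + O²) + 0 = 2*O² + 0 = 2*O²)
B = -112 (B = (3 - (4 + 3))*(-4 + 2*4²) = (3 - 7)*(-4 + 2*16) = (3 - 1*7)*(-4 + 32) = (3 - 7)*28 = -4*28 = -112)
B*(-3) + 3*(-5 + 2) = -112*(-3) + 3*(-5 + 2) = 336 + 3*(-3) = 336 - 9 = 327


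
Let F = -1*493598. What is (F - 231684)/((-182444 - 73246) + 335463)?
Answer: -725282/79773 ≈ -9.0918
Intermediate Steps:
F = -493598
(F - 231684)/((-182444 - 73246) + 335463) = (-493598 - 231684)/((-182444 - 73246) + 335463) = -725282/(-255690 + 335463) = -725282/79773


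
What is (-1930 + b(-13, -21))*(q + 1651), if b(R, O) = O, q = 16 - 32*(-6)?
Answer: -3626909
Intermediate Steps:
q = 208 (q = 16 + 192 = 208)
(-1930 + b(-13, -21))*(q + 1651) = (-1930 - 21)*(208 + 1651) = -1951*1859 = -3626909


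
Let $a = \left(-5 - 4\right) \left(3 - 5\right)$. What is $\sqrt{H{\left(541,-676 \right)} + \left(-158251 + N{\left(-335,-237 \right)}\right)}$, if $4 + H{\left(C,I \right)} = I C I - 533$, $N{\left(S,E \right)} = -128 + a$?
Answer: $\sqrt{247065118} \approx 15718.0$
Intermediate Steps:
$a = 18$ ($a = \left(-9\right) \left(-2\right) = 18$)
$N{\left(S,E \right)} = -110$ ($N{\left(S,E \right)} = -128 + 18 = -110$)
$H{\left(C,I \right)} = -537 + C I^{2}$ ($H{\left(C,I \right)} = -4 + \left(I C I - 533\right) = -4 + \left(C I I - 533\right) = -4 + \left(C I^{2} - 533\right) = -4 + \left(-533 + C I^{2}\right) = -537 + C I^{2}$)
$\sqrt{H{\left(541,-676 \right)} + \left(-158251 + N{\left(-335,-237 \right)}\right)} = \sqrt{\left(-537 + 541 \left(-676\right)^{2}\right) - 158361} = \sqrt{\left(-537 + 541 \cdot 456976\right) - 158361} = \sqrt{\left(-537 + 247224016\right) - 158361} = \sqrt{247223479 - 158361} = \sqrt{247065118}$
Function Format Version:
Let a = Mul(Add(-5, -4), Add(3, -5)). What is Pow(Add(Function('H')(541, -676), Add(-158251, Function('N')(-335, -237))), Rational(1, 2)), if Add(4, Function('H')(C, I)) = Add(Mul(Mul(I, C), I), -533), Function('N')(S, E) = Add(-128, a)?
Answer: Pow(247065118, Rational(1, 2)) ≈ 15718.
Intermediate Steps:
a = 18 (a = Mul(-9, -2) = 18)
Function('N')(S, E) = -110 (Function('N')(S, E) = Add(-128, 18) = -110)
Function('H')(C, I) = Add(-537, Mul(C, Pow(I, 2))) (Function('H')(C, I) = Add(-4, Add(Mul(Mul(I, C), I), -533)) = Add(-4, Add(Mul(Mul(C, I), I), -533)) = Add(-4, Add(Mul(C, Pow(I, 2)), -533)) = Add(-4, Add(-533, Mul(C, Pow(I, 2)))) = Add(-537, Mul(C, Pow(I, 2))))
Pow(Add(Function('H')(541, -676), Add(-158251, Function('N')(-335, -237))), Rational(1, 2)) = Pow(Add(Add(-537, Mul(541, Pow(-676, 2))), Add(-158251, -110)), Rational(1, 2)) = Pow(Add(Add(-537, Mul(541, 456976)), -158361), Rational(1, 2)) = Pow(Add(Add(-537, 247224016), -158361), Rational(1, 2)) = Pow(Add(247223479, -158361), Rational(1, 2)) = Pow(247065118, Rational(1, 2))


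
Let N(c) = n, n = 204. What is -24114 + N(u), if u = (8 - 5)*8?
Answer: -23910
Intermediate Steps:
u = 24 (u = 3*8 = 24)
N(c) = 204
-24114 + N(u) = -24114 + 204 = -23910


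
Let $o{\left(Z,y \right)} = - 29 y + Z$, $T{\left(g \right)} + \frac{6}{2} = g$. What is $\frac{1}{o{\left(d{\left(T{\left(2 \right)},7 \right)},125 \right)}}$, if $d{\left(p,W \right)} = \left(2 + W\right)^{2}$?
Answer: $- \frac{1}{3544} \approx -0.00028217$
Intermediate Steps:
$T{\left(g \right)} = -3 + g$
$o{\left(Z,y \right)} = Z - 29 y$
$\frac{1}{o{\left(d{\left(T{\left(2 \right)},7 \right)},125 \right)}} = \frac{1}{\left(2 + 7\right)^{2} - 3625} = \frac{1}{9^{2} - 3625} = \frac{1}{81 - 3625} = \frac{1}{-3544} = - \frac{1}{3544}$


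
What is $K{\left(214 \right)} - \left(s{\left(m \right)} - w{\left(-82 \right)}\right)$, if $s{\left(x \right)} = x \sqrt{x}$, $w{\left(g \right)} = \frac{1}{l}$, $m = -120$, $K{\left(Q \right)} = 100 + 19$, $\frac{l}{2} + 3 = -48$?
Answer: $\frac{12137}{102} + 240 i \sqrt{30} \approx 118.99 + 1314.5 i$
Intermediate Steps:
$l = -102$ ($l = -6 + 2 \left(-48\right) = -6 - 96 = -102$)
$K{\left(Q \right)} = 119$
$w{\left(g \right)} = - \frac{1}{102}$ ($w{\left(g \right)} = \frac{1}{-102} = - \frac{1}{102}$)
$s{\left(x \right)} = x^{\frac{3}{2}}$
$K{\left(214 \right)} - \left(s{\left(m \right)} - w{\left(-82 \right)}\right) = 119 - \left(\left(-120\right)^{\frac{3}{2}} - - \frac{1}{102}\right) = 119 - \left(- 240 i \sqrt{30} + \frac{1}{102}\right) = 119 - \left(\frac{1}{102} - 240 i \sqrt{30}\right) = \frac{12137}{102} + 240 i \sqrt{30}$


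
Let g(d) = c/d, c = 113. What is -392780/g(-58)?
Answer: 22781240/113 ≈ 2.0160e+5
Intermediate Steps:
g(d) = 113/d
-392780/g(-58) = -392780/(113/(-58)) = -392780/(113*(-1/58)) = -392780/(-113/58) = -392780*(-58)/113 = -20*(-1139062/113) = 22781240/113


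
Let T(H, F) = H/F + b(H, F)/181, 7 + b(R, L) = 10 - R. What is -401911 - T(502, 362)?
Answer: -72745643/181 ≈ -4.0191e+5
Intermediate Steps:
b(R, L) = 3 - R (b(R, L) = -7 + (10 - R) = 3 - R)
T(H, F) = 3/181 - H/181 + H/F (T(H, F) = H/F + (3 - H)/181 = H/F + (3 - H)*(1/181) = H/F + (3/181 - H/181) = 3/181 - H/181 + H/F)
-401911 - T(502, 362) = -401911 - (502 + (1/181)*362*(3 - 1*502))/362 = -401911 - (502 + (1/181)*362*(3 - 502))/362 = -401911 - (502 + (1/181)*362*(-499))/362 = -401911 - (502 - 998)/362 = -401911 - (-496)/362 = -401911 - 1*(-248/181) = -401911 + 248/181 = -72745643/181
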